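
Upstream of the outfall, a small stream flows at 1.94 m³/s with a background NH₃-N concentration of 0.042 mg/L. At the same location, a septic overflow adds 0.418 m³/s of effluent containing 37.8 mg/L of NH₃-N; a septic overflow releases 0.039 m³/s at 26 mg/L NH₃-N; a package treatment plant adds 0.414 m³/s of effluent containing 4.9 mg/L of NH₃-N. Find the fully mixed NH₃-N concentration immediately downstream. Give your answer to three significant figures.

6.73 mg/L

Conservation of mass: C = (1.940·0.04200 + 0.4180·37.80 + 0.03900·26.00 + 0.4140·4.900) / 2.811 = 18.92/2.811 = 6.732 mg/L.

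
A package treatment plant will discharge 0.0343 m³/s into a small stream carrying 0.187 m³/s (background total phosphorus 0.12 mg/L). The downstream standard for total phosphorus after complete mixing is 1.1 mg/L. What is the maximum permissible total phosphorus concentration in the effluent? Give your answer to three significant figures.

At the limit, (Qr·Cr + Qe·Cₑ)/(Qr + Qe) = 1.1:
Cₑ = (0.2213·1.1 − 0.1870·0.1200) / 0.03430 = 6.443 mg/L.

6.44 mg/L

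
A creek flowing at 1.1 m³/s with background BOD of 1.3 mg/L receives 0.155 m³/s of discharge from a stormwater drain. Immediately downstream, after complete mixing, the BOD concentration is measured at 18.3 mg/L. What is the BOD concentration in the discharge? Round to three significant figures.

139 mg/L

Mass balance: 1.100·1.300 + 0.1550·Cₑ = 1.255·18.30
→ Cₑ = (1.255·18.30 − 1.100·1.300) / 0.1550 = 138.9 mg/L.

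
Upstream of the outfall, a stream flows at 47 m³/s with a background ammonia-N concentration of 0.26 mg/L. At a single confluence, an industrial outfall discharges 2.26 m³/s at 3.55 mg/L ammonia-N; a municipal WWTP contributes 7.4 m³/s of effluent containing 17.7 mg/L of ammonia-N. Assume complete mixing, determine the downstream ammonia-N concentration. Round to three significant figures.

2.67 mg/L

Flow-weighted average: C = (47.00·0.2600 + 2.260·3.550 + 7.400·17.70) / 56.66 = 151.2/56.66 = 2.669 mg/L.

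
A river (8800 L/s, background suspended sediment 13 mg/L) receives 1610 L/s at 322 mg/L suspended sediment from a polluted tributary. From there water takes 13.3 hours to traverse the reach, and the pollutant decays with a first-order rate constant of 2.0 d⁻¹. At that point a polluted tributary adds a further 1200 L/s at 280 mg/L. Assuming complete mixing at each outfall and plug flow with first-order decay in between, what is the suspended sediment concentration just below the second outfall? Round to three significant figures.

Mass balance: C = (8800·13.00 + 1610·322.0) / 10410 = 632800/10410 = 60.79 mg/L; combined flow 10410 L/s.
Applying C = C₀e^(−kt): 60.79 × 0.3301 = 20.07 mg/L.
At the second outfall, C = (10410·20.07 + 1200·280.0) / (10410 + 1200) = 46.93 mg/L.

46.9 mg/L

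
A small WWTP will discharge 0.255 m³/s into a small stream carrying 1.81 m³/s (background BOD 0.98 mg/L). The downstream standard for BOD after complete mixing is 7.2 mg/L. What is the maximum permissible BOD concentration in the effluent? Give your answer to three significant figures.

At the limit, (Qr·Cr + Qe·Cₑ)/(Qr + Qe) = 7.2:
Cₑ = (2.065·7.2 − 1.810·0.9800) / 0.2550 = 51.35 mg/L.

51.3 mg/L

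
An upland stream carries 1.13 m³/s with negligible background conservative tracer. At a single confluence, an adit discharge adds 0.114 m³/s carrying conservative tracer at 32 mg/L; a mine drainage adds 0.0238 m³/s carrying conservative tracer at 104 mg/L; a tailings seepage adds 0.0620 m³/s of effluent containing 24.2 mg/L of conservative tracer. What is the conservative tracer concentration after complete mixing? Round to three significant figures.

5.73 mg/L

After mixing, C = (1.130·0 + 0.1140·32.00 + 0.02380·104.0 + 0.06200·24.20) / 1.330 = 7.624/1.330 = 5.733 mg/L.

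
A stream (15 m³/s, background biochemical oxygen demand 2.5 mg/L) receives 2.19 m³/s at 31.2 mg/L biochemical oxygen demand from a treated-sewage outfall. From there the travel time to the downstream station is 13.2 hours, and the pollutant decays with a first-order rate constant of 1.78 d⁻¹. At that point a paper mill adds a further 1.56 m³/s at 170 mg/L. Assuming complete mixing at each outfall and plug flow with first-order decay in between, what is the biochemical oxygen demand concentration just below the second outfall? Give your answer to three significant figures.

After mixing, C = (15.00·2.500 + 2.190·31.20) / 17.19 = 105.8/17.19 = 6.156 mg/L; combined flow 17.19 m³/s.
After decay, C = 6.156 × e^(−kt) = 6.156 × 0.3757 = 2.313 mg/L.
Second outfall: C = (17.19·2.313 + 1.560·170.0)/18.75 = 16.26 mg/L.

16.3 mg/L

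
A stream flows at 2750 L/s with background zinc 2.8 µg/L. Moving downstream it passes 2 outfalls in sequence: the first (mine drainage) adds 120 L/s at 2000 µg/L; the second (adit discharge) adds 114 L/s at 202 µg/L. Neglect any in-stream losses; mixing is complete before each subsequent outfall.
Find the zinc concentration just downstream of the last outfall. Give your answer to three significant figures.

90.7 µg/L

After outfall 1: Q = 2750 + 120.0 = 2870 L/s; C = (2750·2.800 + 120.0·2000)/2870 = 86.31 µg/L.
After outfall 2: Q = 2870 + 114.0 = 2984 L/s; C = (2870·86.31 + 114.0·202.0)/2984 = 90.73 µg/L.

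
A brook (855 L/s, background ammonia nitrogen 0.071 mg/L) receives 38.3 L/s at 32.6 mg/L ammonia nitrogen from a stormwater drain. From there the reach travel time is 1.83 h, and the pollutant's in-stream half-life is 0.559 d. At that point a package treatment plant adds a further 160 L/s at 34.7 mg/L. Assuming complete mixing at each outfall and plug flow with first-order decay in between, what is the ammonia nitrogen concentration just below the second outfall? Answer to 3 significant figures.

6.40 mg/L

Conservation of mass: C = (855.0·0.07100 + 38.30·32.60) / 893.3 = 1309/893.3 = 1.466 mg/L; combined flow 893.3 L/s.
Half-life 0.559 d → k = ln 2 / 0.559 = 1.240 d⁻¹.
Applying C = C₀e^(−kt): 1.466 × 0.9098 = 1.333 mg/L.
Second outfall: C = (893.3·1.333 + 160.0·34.70)/1053 = 6.402 mg/L.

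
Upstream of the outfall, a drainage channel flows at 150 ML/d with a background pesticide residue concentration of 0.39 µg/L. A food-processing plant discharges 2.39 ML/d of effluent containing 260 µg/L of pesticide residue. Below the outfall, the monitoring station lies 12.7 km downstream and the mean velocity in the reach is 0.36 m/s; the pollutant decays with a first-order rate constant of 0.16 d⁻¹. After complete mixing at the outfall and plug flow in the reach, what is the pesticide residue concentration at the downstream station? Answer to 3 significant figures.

4.18 µg/L

After mixing, C = (150.0·0.3900 + 2.390·260.0) / 152.4 = 679.9/152.4 = 4.462 µg/L.
Travel time t = 12.7·1000 / 0.36 = 35280 s = 9.799 h.
Decay over the reach: 4.462·exp(−kt) = 4.462·0.9368 = 4.179 µg/L.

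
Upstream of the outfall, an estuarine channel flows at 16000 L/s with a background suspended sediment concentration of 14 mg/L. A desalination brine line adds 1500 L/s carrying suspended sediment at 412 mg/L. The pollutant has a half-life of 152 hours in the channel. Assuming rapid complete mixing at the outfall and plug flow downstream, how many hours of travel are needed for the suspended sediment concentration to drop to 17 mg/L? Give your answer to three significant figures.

228 h

Mass balance: C = (16000·14.00 + 1500·412.0) / 17500 = 842000/17500 = 48.11 mg/L.
Half-life 152 h → k = ln 2 / 152 = 0.004560 h⁻¹ = 0.1094 d⁻¹.
48.11·exp(−k·t) = 17 → t = ln(48.11/17)/k = 821300 s = 228.1 h.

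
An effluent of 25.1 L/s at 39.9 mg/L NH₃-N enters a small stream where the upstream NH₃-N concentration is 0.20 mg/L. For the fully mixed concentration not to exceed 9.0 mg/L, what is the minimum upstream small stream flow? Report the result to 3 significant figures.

88.1 L/s

Set C_mix = 9.0: (Q·0.2000 + 25.10·39.90) / (Q + 25.10) = 9.0
→ Q = 25.10·(39.90 − 9.0)/(9.0 − 0.2000) = 88.14 L/s.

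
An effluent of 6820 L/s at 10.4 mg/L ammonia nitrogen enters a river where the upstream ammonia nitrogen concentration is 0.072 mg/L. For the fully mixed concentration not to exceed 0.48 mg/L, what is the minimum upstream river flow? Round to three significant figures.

166000 L/s

Set C_mix = 0.48: (Q·0.07200 + 6820·10.40) / (Q + 6820) = 0.48
→ Q = 6820·(10.40 − 0.48)/(0.48 − 0.07200) = 165800 L/s.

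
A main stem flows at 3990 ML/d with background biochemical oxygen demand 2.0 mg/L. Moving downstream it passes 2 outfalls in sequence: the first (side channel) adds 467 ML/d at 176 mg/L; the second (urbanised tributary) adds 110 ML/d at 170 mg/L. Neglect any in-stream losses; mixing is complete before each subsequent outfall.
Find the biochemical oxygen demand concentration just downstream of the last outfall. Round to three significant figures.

23.8 mg/L

After outfall 1: Q = 3990 + 467.0 = 4457 ML/d; C = (3990·2.000 + 467.0·176.0)/4457 = 20.23 mg/L.
After outfall 2: Q = 4457 + 110.0 = 4567 ML/d; C = (4457·20.23 + 110.0·170.0)/4567 = 23.84 mg/L.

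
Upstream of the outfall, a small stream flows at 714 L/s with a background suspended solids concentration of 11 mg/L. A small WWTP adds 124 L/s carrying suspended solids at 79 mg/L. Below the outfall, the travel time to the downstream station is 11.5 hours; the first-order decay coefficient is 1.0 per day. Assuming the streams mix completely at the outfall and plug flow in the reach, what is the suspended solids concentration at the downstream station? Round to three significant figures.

13.0 mg/L

Mixed concentration C = ΣQC/ΣQ = (714.0·11.00 + 124.0·79.00) / 838.0 = 17650/838.0 = 21.06 mg/L.
After decay, C = 21.06 × e^(−kt) = 21.06 × 0.6193 = 13.04 mg/L.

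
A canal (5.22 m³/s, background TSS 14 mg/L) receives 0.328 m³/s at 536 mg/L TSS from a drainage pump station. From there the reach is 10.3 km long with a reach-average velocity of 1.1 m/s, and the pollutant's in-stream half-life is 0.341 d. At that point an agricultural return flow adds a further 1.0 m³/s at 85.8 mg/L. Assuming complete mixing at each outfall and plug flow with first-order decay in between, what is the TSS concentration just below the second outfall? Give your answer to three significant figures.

43.6 mg/L

Mixed concentration C = ΣQC/ΣQ = (5.220·14.00 + 0.3280·536.0) / 5.548 = 248.9/5.548 = 44.86 mg/L; combined flow 5.548 m³/s.
Travel time t = 10.3·1000 / 1.1 = 9364 s = 2.601 h.
Half-life 0.341 d → k = ln 2 / 0.341 = 2.033 d⁻¹.
First-order decay: C = 44.86·exp(−k·t) = 44.86·0.8023 = 35.99 mg/L.
Second outfall: C = (5.548·35.99 + 1.000·85.80)/6.548 = 43.60 mg/L.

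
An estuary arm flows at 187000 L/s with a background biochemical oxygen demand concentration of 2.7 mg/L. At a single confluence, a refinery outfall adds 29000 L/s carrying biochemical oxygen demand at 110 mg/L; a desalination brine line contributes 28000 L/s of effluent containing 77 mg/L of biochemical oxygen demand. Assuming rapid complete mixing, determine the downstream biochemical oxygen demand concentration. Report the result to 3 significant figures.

Conservation of mass: C = (187000·2.700 + 29000·110.0 + 28000·77.00) / 244000 = 5851000/244000 = 23.98 mg/L.

24.0 mg/L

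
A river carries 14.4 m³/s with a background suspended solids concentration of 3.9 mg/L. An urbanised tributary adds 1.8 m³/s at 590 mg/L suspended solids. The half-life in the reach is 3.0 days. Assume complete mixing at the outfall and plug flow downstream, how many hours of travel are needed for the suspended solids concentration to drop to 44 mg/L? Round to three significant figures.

46.8 h

Conservation of mass: C = (14.40·3.900 + 1.800·590.0) / 16.20 = 1118/16.20 = 69.02 mg/L.
Half-life 3.0 d → k = ln 2 / 3.0 = 0.2310 d⁻¹.
69.02·exp(−k·t) = 44 → t = ln(69.02/44)/k = 168400 s = 46.77 h.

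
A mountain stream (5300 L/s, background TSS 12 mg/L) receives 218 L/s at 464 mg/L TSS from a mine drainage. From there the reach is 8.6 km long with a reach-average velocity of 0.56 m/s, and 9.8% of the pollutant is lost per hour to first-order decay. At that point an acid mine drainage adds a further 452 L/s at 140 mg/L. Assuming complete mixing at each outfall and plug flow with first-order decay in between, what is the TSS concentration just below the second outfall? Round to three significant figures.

Mass balance: C = (5300·12.00 + 218.0·464.0) / 5518 = 164800/5518 = 29.86 mg/L; combined flow 5518 L/s.
Travel time t = 8.6·1000 / 0.56 = 15360 s = 4.266 h.
9.8%/h lost → k = −ln(1 − 0.098) = 0.1031 h⁻¹.
Applying C = C₀e^(−kt): 29.86 × 0.6440 = 19.23 mg/L.
At the second outfall, C = (5518·19.23 + 452.0·140.0) / (5518 + 452.0) = 28.37 mg/L.

28.4 mg/L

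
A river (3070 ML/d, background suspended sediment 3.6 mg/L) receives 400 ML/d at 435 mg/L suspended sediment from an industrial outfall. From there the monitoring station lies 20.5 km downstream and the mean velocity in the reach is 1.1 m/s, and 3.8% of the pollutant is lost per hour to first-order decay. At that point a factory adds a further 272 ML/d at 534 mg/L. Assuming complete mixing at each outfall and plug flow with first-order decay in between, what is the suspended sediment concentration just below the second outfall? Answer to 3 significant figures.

79.3 mg/L

Flow-weighted average: C = (3070·3.600 + 400.0·435.0) / 3470 = 185100/3470 = 53.33 mg/L; combined flow 3470 ML/d.
Travel time t = 20.5·1000 / 1.1 = 18640 s = 5.177 h.
3.8%/h lost → k = −ln(1 − 0.038) = 0.03874 h⁻¹.
Applying C = C₀e^(−kt): 53.33 × 0.8183 = 43.64 mg/L.
At the second outfall, C = (3470·43.64 + 272.0·534.0) / (3470 + 272.0) = 79.28 mg/L.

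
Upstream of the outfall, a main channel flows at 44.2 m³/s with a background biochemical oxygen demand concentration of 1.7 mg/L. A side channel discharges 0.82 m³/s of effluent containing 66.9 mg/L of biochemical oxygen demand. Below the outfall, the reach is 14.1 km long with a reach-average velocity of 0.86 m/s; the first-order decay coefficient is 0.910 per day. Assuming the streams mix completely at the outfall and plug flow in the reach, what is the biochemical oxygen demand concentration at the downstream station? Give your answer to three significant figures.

2.43 mg/L

Mass balance: C = (44.20·1.700 + 0.8200·66.90) / 45.02 = 130.0/45.02 = 2.888 mg/L.
Travel time t = 14.1·1000 / 0.86 = 16400 s = 4.554 h.
Decay over the reach: 2.888·exp(−kt) = 2.888·0.8414 = 2.430 mg/L.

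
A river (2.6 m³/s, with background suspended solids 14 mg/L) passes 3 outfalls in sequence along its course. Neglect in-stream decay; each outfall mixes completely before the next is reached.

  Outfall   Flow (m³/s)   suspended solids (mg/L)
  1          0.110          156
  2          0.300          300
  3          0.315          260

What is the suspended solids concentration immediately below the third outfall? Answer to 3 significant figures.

Below outfall 1: Q → 2.710 m³/s, C = (2.600·14.00 + 0.1100·156.0)/2.710 = 19.76 mg/L.
Below outfall 2: Q → 3.010 m³/s, C = (2.710·19.76 + 0.3000·300.0)/3.010 = 47.69 mg/L.
Below outfall 3: Q → 3.325 m³/s, C = (3.010·47.69 + 0.3150·260.0)/3.325 = 67.81 mg/L.

67.8 mg/L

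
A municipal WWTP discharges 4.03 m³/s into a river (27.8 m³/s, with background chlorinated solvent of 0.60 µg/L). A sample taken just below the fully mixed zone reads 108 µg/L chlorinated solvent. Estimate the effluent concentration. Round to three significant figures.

849 µg/L

Mass balance: 27.80·0.6000 + 4.030·Cₑ = 31.83·108.0
→ Cₑ = (31.83·108.0 − 27.80·0.6000) / 4.030 = 848.9 µg/L.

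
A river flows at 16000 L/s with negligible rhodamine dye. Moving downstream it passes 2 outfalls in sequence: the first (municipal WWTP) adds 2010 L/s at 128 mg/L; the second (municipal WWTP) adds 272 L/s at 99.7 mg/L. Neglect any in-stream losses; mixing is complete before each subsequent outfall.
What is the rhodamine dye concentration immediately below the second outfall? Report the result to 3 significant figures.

15.6 mg/L

Below outfall 1: Q → 18010 L/s, C = (16000·0 + 2010·128.0)/18010 = 14.29 mg/L.
Below outfall 2: Q → 18280 L/s, C = (18010·14.29 + 272.0·99.70)/18280 = 15.56 mg/L.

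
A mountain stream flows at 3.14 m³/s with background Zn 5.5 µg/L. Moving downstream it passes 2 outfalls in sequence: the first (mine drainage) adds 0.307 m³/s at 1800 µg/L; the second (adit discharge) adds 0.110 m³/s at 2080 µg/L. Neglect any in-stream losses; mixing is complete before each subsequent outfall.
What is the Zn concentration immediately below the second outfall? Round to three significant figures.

225 µg/L

Below outfall 1: Q → 3.447 m³/s, C = (3.140·5.500 + 0.3070·1800)/3.447 = 165.3 µg/L.
Below outfall 2: Q → 3.557 m³/s, C = (3.447·165.3 + 0.1100·2080)/3.557 = 224.5 µg/L.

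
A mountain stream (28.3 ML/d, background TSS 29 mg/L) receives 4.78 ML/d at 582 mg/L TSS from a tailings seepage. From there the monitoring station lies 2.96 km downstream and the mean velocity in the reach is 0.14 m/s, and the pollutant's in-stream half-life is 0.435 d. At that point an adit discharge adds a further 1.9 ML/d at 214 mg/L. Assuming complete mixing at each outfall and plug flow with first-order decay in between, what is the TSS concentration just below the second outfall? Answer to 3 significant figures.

81.4 mg/L

Mixed concentration C = ΣQC/ΣQ = (28.30·29.00 + 4.780·582.0) / 33.08 = 3603/33.08 = 108.9 mg/L; combined flow 33.08 ML/d.
Travel time t = 2.96·1000 / 0.14 = 21140 s = 5.873 h.
Half-life 0.435 d → k = ln 2 / 0.435 = 1.593 d⁻¹.
Applying C = C₀e^(−kt): 108.9 × 0.6771 = 73.74 mg/L.
At the second outfall, C = (33.08·73.74 + 1.900·214.0) / (33.08 + 1.900) = 81.36 mg/L.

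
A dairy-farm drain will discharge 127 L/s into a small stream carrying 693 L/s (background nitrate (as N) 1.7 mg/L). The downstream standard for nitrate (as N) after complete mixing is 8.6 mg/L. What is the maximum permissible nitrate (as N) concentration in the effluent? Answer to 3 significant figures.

At the limit, (Qr·Cr + Qe·Cₑ)/(Qr + Qe) = 8.6:
Cₑ = (820.0·8.6 − 693.0·1.700) / 127.0 = 46.25 mg/L.

46.3 mg/L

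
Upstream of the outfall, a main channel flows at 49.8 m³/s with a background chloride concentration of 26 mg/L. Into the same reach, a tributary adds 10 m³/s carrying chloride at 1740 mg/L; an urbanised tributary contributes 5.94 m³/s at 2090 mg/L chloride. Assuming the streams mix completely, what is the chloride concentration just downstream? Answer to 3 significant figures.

473 mg/L

Conservation of mass: C = (49.80·26.00 + 10.00·1740 + 5.940·2090) / 65.74 = 31110/65.74 = 473.2 mg/L.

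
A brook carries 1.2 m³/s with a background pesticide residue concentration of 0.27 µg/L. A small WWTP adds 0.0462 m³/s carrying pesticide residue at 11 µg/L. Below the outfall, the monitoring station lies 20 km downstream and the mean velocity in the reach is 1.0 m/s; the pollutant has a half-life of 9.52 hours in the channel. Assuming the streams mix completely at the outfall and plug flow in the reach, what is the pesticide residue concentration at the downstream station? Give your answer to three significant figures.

0.446 µg/L

After mixing, C = (1.200·0.2700 + 0.04620·11.00) / 1.246 = 0.8322/1.246 = 0.6678 µg/L.
Travel time t = 20·1000 / 1.0 = 20000 s = 5.556 h.
Half-life 9.52 h → k = ln 2 / 9.52 = 0.07281 h⁻¹ = 1.747 d⁻¹.
First-order decay: C = 0.6678·exp(−k·t) = 0.6678·0.6673 = 0.4456 µg/L.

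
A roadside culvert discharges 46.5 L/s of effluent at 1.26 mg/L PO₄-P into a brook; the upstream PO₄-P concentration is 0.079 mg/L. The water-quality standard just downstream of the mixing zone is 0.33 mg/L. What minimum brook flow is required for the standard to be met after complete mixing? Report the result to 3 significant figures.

172 L/s

Set C_mix = 0.33: (Q·0.07900 + 46.50·1.260) / (Q + 46.50) = 0.33
→ Q = 46.50·(1.260 − 0.33)/(0.33 − 0.07900) = 172.3 L/s.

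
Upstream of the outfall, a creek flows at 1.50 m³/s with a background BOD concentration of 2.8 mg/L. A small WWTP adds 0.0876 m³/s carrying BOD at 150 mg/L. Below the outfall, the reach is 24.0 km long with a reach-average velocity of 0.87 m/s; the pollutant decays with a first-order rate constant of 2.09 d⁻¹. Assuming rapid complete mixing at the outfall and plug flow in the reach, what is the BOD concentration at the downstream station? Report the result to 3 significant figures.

5.60 mg/L

After mixing, C = (1.500·2.800 + 0.08760·150.0) / 1.588 = 17.34/1.588 = 10.92 mg/L.
Travel time t = 24.0·1000 / 0.87 = 27590 s = 7.663 h.
First-order decay: C = 10.92·exp(−k·t) = 10.92·0.5131 = 5.604 mg/L.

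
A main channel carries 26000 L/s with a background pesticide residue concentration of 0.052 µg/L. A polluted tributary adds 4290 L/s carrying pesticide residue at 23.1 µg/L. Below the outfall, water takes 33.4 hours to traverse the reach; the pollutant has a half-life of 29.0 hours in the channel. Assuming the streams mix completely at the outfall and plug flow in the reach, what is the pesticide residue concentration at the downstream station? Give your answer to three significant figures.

1.49 µg/L

After mixing, C = (26000·0.05200 + 4290·23.10) / 30290 = 100500/30290 = 3.316 µg/L.
Half-life 29.0 h → k = ln 2 / 29.0 = 0.02390 h⁻¹ = 0.5736 d⁻¹.
Decay over the reach: 3.316·exp(−kt) = 3.316·0.4501 = 1.493 µg/L.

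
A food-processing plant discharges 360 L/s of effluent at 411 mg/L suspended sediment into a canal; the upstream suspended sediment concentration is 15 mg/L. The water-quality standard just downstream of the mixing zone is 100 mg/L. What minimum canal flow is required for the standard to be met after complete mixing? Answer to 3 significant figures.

1320 L/s

Set C_mix = 100: (Q·15.00 + 360.0·411.0) / (Q + 360.0) = 100
→ Q = 360.0·(411.0 − 100)/(100 − 15.00) = 1317 L/s.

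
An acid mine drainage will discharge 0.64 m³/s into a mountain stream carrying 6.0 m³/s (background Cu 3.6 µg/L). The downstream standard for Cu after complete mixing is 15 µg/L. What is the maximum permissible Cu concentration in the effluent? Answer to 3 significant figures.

122 µg/L

At the limit, (Qr·Cr + Qe·Cₑ)/(Qr + Qe) = 15:
Cₑ = (6.640·15 − 6.000·3.600) / 0.6400 = 121.9 µg/L.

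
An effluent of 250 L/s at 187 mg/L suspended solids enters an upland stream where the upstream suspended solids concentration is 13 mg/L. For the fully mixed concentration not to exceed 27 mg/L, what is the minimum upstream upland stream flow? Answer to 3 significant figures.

2860 L/s

Set C_mix = 27: (Q·13.00 + 250.0·187.0) / (Q + 250.0) = 27
→ Q = 250.0·(187.0 − 27)/(27 − 13.00) = 2857 L/s.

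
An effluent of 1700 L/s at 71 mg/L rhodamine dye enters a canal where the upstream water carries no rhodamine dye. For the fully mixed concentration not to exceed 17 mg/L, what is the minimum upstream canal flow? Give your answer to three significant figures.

5400 L/s

Set C_mix = 17: (Q·0 + 1700·71.00) / (Q + 1700) = 17
→ Q = 1700·(71.00 − 17)/(17 − 0) = 5400 L/s.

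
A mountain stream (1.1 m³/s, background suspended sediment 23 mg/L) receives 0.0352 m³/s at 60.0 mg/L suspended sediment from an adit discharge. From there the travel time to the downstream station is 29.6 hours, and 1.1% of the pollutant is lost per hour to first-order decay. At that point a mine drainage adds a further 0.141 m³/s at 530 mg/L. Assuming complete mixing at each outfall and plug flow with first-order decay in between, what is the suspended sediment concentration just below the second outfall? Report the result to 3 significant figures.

74.0 mg/L

Mixed concentration C = ΣQC/ΣQ = (1.100·23.00 + 0.03520·60.00) / 1.135 = 27.41/1.135 = 24.15 mg/L; combined flow 1.135 m³/s.
1.1%/h lost → k = −ln(1 − 0.011) = 0.01106 h⁻¹.
After decay, C = 24.15 × e^(−kt) = 24.15 × 0.7208 = 17.41 mg/L.
At the second outfall, C = (1.135·17.41 + 0.1410·530.0) / (1.135 + 0.1410) = 74.04 mg/L.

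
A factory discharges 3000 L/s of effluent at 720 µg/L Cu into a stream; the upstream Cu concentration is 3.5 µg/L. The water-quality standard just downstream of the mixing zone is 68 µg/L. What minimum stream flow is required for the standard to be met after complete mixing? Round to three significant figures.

30300 L/s

Set C_mix = 68: (Q·3.500 + 3000·720.0) / (Q + 3000) = 68
→ Q = 3000·(720.0 − 68)/(68 − 3.500) = 30330 L/s.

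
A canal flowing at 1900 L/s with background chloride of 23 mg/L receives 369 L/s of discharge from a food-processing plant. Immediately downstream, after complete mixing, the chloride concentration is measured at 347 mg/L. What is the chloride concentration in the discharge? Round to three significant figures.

2020 mg/L

Mass balance: 1900·23.00 + 369.0·Cₑ = 2269·347.0
→ Cₑ = (2269·347.0 − 1900·23.00) / 369.0 = 2015 mg/L.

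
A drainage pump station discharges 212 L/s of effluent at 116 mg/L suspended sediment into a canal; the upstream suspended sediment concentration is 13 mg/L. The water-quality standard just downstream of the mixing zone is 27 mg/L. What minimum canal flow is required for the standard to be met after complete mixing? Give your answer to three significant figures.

1350 L/s

Set C_mix = 27: (Q·13.00 + 212.0·116.0) / (Q + 212.0) = 27
→ Q = 212.0·(116.0 − 27)/(27 − 13.00) = 1348 L/s.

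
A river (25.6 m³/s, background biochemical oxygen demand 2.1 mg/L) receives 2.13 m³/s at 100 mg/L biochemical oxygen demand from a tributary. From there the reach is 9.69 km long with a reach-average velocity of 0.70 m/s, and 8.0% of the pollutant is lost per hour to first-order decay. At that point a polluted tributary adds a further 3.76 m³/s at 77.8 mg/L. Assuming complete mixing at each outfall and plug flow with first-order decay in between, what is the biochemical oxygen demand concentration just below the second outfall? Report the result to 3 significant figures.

15.4 mg/L

After mixing, C = (25.60·2.100 + 2.130·100.0) / 27.73 = 266.8/27.73 = 9.620 mg/L; combined flow 27.73 m³/s.
Travel time t = 9.69·1000 / 0.70 = 13840 s = 3.845 h.
8.0%/h lost → k = −ln(1 − 0.08) = 0.08338 h⁻¹.
After decay, C = 9.620 × e^(−kt) = 9.620 × 0.7257 = 6.981 mg/L.
Second outfall: C = (27.73·6.981 + 3.760·77.80)/31.49 = 15.44 mg/L.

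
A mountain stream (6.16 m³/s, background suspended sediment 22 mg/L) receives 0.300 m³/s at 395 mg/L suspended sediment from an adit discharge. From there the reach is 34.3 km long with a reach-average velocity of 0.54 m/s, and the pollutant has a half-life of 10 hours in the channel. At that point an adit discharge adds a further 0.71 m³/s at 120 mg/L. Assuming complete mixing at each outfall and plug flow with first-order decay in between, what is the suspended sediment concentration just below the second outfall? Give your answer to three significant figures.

Flow-weighted average: C = (6.160·22.00 + 0.3000·395.0) / 6.460 = 254.0/6.460 = 39.32 mg/L; combined flow 6.460 m³/s.
Travel time t = 34.3·1000 / 0.54 = 63520 s = 17.64 h.
Half-life 10 h → k = ln 2 / 10 = 0.06931 h⁻¹ = 1.664 d⁻¹.
Applying C = C₀e^(−kt): 39.32 × 0.2943 = 11.57 mg/L.
Second outfall: C = (6.460·11.57 + 0.7100·120.0)/7.170 = 22.31 mg/L.

22.3 mg/L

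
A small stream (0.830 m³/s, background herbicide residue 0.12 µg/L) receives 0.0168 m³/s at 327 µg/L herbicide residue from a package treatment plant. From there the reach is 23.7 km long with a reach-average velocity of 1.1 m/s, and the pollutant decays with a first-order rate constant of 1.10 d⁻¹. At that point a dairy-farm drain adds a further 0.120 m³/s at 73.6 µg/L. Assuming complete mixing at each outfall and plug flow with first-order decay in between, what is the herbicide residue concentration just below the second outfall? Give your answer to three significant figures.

Mass balance: C = (0.8300·0.1200 + 0.01680·327.0) / 0.8468 = 5.593/0.8468 = 6.605 µg/L; combined flow 0.8468 m³/s.
Travel time t = 23.7·1000 / 1.1 = 21550 s = 5.985 h.
After decay, C = 6.605 × e^(−kt) = 6.605 × 0.7601 = 5.021 µg/L.
At the second outfall, C = (0.8468·5.021 + 0.1200·73.60) / (0.8468 + 0.1200) = 13.53 µg/L.

13.5 µg/L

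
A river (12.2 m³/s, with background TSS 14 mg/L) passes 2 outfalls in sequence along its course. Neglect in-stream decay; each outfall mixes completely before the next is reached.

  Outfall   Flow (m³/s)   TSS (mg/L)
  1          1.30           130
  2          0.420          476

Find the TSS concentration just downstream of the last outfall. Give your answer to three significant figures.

38.8 mg/L

Outfall 1: combined Q = 13.50 m³/s; C = (12.20·14.00 + 1.300·130.0)/13.50 = 25.17 mg/L.
Outfall 2: combined Q = 13.92 m³/s; C = (13.50·25.17 + 0.4200·476.0)/13.92 = 38.77 mg/L.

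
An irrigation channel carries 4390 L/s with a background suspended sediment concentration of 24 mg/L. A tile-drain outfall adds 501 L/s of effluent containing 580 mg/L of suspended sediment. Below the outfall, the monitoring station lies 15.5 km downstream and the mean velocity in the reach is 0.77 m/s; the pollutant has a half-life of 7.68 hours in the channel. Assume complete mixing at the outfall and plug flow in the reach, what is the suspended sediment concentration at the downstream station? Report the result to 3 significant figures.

48.9 mg/L

Conservation of mass: C = (4390·24.00 + 501.0·580.0) / 4891 = 395900/4891 = 80.95 mg/L.
Travel time t = 15.5·1000 / 0.77 = 20130 s = 5.592 h.
Half-life 7.68 h → k = ln 2 / 7.68 = 0.09025 h⁻¹ = 2.166 d⁻¹.
First-order decay: C = 80.95·exp(−k·t) = 80.95·0.6037 = 48.87 mg/L.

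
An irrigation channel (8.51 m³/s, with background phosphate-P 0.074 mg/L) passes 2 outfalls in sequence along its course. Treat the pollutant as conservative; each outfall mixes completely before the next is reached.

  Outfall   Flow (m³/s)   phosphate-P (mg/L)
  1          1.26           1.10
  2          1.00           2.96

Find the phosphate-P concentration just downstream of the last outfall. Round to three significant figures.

Outfall 1: combined Q = 9.770 m³/s; C = (8.510·0.07400 + 1.260·1.100)/9.770 = 0.2063 mg/L.
Outfall 2: combined Q = 10.77 m³/s; C = (9.770·0.2063 + 1.000·2.960)/10.77 = 0.4620 mg/L.

0.462 mg/L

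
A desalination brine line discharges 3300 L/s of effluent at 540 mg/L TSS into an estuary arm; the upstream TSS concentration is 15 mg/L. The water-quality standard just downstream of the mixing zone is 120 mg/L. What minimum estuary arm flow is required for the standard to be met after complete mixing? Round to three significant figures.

Set C_mix = 120: (Q·15.00 + 3300·540.0) / (Q + 3300) = 120
→ Q = 3300·(540.0 − 120)/(120 − 15.00) = 13200 L/s.

13200 L/s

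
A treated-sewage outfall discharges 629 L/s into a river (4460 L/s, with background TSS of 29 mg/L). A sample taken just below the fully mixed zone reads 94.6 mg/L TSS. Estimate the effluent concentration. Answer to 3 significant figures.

560 mg/L

Mass balance: 4460·29.00 + 629.0·Cₑ = 5089·94.60
→ Cₑ = (5089·94.60 − 4460·29.00) / 629.0 = 559.7 mg/L.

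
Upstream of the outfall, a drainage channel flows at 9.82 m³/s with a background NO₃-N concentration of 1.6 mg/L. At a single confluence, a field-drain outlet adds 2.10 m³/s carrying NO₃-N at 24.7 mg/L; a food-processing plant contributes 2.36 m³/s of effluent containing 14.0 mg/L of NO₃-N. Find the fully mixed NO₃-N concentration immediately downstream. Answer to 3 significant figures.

7.05 mg/L

After mixing, C = (9.820·1.600 + 2.100·24.70 + 2.360·14.00) / 14.28 = 100.6/14.28 = 7.046 mg/L.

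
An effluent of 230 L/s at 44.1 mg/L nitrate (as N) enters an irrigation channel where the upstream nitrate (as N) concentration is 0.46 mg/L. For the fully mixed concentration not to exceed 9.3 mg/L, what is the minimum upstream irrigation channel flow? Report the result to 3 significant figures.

Set C_mix = 9.3: (Q·0.4600 + 230.0·44.10) / (Q + 230.0) = 9.3
→ Q = 230.0·(44.10 − 9.3)/(9.3 − 0.4600) = 905.4 L/s.

905 L/s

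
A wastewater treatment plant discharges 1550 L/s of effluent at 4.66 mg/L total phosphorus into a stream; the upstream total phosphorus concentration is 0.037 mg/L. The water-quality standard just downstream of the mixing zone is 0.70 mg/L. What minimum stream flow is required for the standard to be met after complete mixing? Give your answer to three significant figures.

9260 L/s

Set C_mix = 0.70: (Q·0.03700 + 1550·4.660) / (Q + 1550) = 0.70
→ Q = 1550·(4.660 − 0.70)/(0.70 − 0.03700) = 9258 L/s.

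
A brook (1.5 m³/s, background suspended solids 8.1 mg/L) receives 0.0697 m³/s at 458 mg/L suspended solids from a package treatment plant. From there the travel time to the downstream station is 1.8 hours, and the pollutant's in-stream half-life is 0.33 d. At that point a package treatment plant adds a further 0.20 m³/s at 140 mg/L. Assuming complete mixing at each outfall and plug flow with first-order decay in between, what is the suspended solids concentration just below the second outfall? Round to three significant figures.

Flow-weighted average: C = (1.500·8.100 + 0.06970·458.0) / 1.570 = 44.07/1.570 = 28.08 mg/L; combined flow 1.570 m³/s.
Half-life 0.33 d → k = ln 2 / 0.33 = 2.100 d⁻¹.
Applying C = C₀e^(−kt): 28.08 × 0.8542 = 23.98 mg/L.
At the second outfall, C = (1.570·23.98 + 0.2000·140.0) / (1.570 + 0.2000) = 37.10 mg/L.

37.1 mg/L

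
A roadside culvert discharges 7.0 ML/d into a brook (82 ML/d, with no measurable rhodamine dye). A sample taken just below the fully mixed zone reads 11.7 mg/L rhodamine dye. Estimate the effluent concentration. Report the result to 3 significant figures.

149 mg/L

Mass balance: 82.00·0 + 7.000·Cₑ = 89.00·11.70
→ Cₑ = (89.00·11.70 − 82.00·0) / 7.000 = 148.8 mg/L.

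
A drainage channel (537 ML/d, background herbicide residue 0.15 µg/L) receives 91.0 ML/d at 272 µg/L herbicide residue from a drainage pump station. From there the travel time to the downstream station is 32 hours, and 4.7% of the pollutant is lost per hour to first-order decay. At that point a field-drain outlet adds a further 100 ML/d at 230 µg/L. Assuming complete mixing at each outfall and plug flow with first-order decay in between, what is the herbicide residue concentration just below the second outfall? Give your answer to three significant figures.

Conservation of mass: C = (537.0·0.1500 + 91.00·272.0) / 628.0 = 24830/628.0 = 39.54 µg/L; combined flow 628.0 ML/d.
4.7%/h lost → k = −ln(1 − 0.047) = 0.04814 h⁻¹.
Applying C = C₀e^(−kt): 39.54 × 0.2143 = 8.473 µg/L.
Second outfall: C = (628.0·8.473 + 100.0·230.0)/728.0 = 38.90 µg/L.

38.9 µg/L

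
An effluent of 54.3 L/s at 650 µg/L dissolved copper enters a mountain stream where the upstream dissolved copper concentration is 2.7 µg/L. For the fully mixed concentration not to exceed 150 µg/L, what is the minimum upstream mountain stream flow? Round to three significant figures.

Set C_mix = 150: (Q·2.700 + 54.30·650.0) / (Q + 54.30) = 150
→ Q = 54.30·(650.0 − 150)/(150 − 2.700) = 184.3 L/s.

184 L/s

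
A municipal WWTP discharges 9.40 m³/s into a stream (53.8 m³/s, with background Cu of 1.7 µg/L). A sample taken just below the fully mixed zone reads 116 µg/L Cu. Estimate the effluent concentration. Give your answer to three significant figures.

770 µg/L

Mass balance: 53.80·1.700 + 9.400·Cₑ = 63.20·116.0
→ Cₑ = (63.20·116.0 − 53.80·1.700) / 9.400 = 770.2 µg/L.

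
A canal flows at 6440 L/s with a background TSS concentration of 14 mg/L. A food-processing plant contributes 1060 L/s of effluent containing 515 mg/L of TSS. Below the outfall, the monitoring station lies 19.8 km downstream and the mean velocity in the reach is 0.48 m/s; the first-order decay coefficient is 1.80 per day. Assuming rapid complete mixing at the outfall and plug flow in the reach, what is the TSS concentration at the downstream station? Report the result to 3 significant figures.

35.9 mg/L

Conservation of mass: C = (6440·14.00 + 1060·515.0) / 7500 = 636100/7500 = 84.81 mg/L.
Travel time t = 19.8·1000 / 0.48 = 41250 s = 11.46 h.
Applying C = C₀e^(−kt): 84.81 × 0.4234 = 35.91 mg/L.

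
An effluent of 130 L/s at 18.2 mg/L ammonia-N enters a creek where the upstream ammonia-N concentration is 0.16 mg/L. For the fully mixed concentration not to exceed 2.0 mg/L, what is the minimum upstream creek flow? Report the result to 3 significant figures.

Set C_mix = 2.0: (Q·0.1600 + 130.0·18.20) / (Q + 130.0) = 2.0
→ Q = 130.0·(18.20 − 2.0)/(2.0 − 0.1600) = 1145 L/s.

1140 L/s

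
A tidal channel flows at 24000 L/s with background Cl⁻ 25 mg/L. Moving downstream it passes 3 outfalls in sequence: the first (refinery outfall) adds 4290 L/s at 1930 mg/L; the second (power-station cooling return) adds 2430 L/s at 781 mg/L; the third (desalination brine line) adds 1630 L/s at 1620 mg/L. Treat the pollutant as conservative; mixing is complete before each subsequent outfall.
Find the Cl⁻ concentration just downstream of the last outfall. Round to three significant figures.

415 mg/L

After outfall 1: Q = 24000 + 4290 = 28290 L/s; C = (24000·25.00 + 4290·1930)/28290 = 313.9 mg/L.
After outfall 2: Q = 28290 + 2430 = 30720 L/s; C = (28290·313.9 + 2430·781.0)/30720 = 350.8 mg/L.
After outfall 3: Q = 30720 + 1630 = 32350 L/s; C = (30720·350.8 + 1630·1620)/32350 = 414.8 mg/L.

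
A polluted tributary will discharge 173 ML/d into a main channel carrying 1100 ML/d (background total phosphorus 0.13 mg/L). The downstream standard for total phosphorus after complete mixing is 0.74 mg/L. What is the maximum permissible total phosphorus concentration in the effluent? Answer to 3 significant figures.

4.62 mg/L

At the limit, (Qr·Cr + Qe·Cₑ)/(Qr + Qe) = 0.74:
Cₑ = (1273·0.74 − 1100·0.1300) / 173.0 = 4.619 mg/L.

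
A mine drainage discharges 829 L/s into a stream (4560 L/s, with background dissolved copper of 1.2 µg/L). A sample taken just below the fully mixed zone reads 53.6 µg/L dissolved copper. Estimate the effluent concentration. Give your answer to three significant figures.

Mass balance: 4560·1.200 + 829.0·Cₑ = 5389·53.60
→ Cₑ = (5389·53.60 − 4560·1.200) / 829.0 = 341.8 µg/L.

342 µg/L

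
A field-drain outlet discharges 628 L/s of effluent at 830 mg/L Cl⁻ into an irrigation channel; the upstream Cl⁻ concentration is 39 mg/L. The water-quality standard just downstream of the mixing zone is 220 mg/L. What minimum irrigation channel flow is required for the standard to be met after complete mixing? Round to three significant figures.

Set C_mix = 220: (Q·39.00 + 628.0·830.0) / (Q + 628.0) = 220
→ Q = 628.0·(830.0 − 220)/(220 − 39.00) = 2116 L/s.

2120 L/s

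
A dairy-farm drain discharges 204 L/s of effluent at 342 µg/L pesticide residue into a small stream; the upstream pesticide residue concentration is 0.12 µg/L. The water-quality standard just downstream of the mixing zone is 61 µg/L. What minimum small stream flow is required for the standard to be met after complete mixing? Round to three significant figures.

Set C_mix = 61: (Q·0.1200 + 204.0·342.0) / (Q + 204.0) = 61
→ Q = 204.0·(342.0 − 61)/(61 − 0.1200) = 941.6 L/s.

942 L/s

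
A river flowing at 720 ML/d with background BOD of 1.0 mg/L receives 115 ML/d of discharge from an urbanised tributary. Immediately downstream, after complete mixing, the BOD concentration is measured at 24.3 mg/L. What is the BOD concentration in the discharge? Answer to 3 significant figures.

Mass balance: 720.0·1.000 + 115.0·Cₑ = 835.0·24.30
→ Cₑ = (835.0·24.30 − 720.0·1.000) / 115.0 = 170.2 mg/L.

170 mg/L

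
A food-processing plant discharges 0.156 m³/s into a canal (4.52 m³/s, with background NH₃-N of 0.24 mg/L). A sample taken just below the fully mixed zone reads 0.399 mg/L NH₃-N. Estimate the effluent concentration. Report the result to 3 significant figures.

5.01 mg/L

Mass balance: 4.520·0.2400 + 0.1560·Cₑ = 4.676·0.3990
→ Cₑ = (4.676·0.3990 − 4.520·0.2400) / 0.1560 = 5.006 mg/L.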